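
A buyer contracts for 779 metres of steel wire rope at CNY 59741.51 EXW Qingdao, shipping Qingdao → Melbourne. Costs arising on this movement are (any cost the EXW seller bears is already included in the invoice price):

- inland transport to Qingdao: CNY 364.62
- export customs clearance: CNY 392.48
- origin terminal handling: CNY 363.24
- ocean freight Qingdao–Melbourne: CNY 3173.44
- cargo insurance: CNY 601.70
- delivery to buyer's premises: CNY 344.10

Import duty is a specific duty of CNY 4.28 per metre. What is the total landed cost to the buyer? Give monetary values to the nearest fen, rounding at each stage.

Total landed cost: CNY 68315.21

EXW: the seller makes goods available at their premises; the buyer bears all onward costs.
CIF value = EXW price + inland to port + export clearance + origin terminal + freight + insurance = 59741.51 + 364.62 + 392.48 + 363.24 + 3173.44 + 601.70 = 64636.99
Import duty = 779 × 4.28 = 3334.12
Buyer bears: inland to port 364.62 + export clearance 392.48 + origin terminal 363.24 + freight 3173.44 + insurance 601.70 + delivery 344.10 + duty 3334.12 = 8573.70
Landed cost = invoice 59741.51 + 8573.70 = 68315.21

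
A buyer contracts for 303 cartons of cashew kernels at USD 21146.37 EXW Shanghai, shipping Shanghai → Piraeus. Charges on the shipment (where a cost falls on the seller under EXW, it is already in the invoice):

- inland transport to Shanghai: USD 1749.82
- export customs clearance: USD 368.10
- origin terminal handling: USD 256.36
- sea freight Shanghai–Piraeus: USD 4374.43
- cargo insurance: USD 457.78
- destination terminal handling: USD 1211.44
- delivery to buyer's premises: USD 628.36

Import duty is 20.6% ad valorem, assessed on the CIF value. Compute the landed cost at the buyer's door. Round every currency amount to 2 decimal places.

Total landed cost: USD 36033.35

EXW: the seller makes goods available at their premises; the buyer bears all onward costs.
CIF value = EXW price + inland to port + export clearance + origin terminal + freight + insurance = 21146.37 + 1749.82 + 368.10 + 256.36 + 4374.43 + 457.78 = 28352.86
Import duty = 28352.86 × 20.6% = 5840.69
Buyer bears: inland to port 1749.82 + export clearance 368.10 + origin terminal 256.36 + freight 4374.43 + insurance 457.78 + destination terminal 1211.44 + delivery 628.36 + duty 5840.69 = 14886.98
Landed cost = invoice 21146.37 + 14886.98 = 36033.35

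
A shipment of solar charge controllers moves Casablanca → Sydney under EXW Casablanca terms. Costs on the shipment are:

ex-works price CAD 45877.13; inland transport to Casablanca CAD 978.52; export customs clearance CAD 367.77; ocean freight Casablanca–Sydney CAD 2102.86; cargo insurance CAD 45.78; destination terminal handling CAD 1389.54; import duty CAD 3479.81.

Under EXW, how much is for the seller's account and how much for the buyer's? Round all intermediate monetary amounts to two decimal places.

Seller: CAD 45877.13; buyer: CAD 8364.28

EXW: the seller makes goods available at their premises; the buyer bears all onward costs.
Seller's account: goods 45877.13 = 45877.13
Buyer's account: inland to port 978.52 + export clearance 367.77 + freight 2102.86 + insurance 45.78 + destination terminal 1389.54 + duty 3479.81 = 8364.28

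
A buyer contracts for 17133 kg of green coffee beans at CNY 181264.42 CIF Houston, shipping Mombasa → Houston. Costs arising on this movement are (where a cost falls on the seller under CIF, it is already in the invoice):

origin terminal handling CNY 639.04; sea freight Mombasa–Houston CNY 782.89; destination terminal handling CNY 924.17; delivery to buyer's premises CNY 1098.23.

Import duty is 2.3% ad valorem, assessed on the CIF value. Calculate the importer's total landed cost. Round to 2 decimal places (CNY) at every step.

Total landed cost: CNY 187455.90

CIF: the seller pays costs through ocean freight and marine insurance to the destination port.
Already in the invoice (seller's account under CIF): origin terminal, freight — exclude.
The CIF price already equals the CIF value: 181264.42
Import duty = 181264.42 × 2.3% = 4169.08
Buyer bears: destination terminal 924.17 + delivery 1098.23 + duty 4169.08 = 6191.48
Landed cost = invoice 181264.42 + 6191.48 = 187455.90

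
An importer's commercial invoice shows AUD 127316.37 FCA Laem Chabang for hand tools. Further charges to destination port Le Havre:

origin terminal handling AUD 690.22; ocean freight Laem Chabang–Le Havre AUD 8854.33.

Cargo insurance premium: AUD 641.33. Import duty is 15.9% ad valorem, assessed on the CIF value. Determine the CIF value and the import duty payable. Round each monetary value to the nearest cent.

CIF = FCA price + pre-shipment costs + freight + insurance
CIF = 127316.37 + 690.22 + 8854.33 + 641.33 = 137502.25
Import duty = 137502.25 × 15.9% = 21862.86

CIF value: AUD 137502.25; import duty: AUD 21862.86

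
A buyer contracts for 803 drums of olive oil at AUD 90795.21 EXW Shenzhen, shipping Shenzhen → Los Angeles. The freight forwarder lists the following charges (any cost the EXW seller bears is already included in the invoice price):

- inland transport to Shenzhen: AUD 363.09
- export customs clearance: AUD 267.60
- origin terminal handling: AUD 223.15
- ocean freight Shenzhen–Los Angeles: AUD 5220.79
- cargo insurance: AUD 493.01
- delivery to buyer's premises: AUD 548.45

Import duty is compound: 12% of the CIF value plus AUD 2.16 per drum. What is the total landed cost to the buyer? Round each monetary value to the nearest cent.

EXW: the seller makes goods available at their premises; the buyer bears all onward costs.
CIF value = EXW price + inland to port + export clearance + origin terminal + freight + insurance = 90795.21 + 363.09 + 267.60 + 223.15 + 5220.79 + 493.01 = 97362.85
Ad valorem component: 97362.85 × 12% = 11683.54
Specific component: 803 × 2.16 = 1734.48
Import duty = 11683.54 + 1734.48 = 13418.02
Buyer bears: inland to port 363.09 + export clearance 267.60 + origin terminal 223.15 + freight 5220.79 + insurance 493.01 + delivery 548.45 + duty 13418.02 = 20534.11
Landed cost = invoice 90795.21 + 20534.11 = 111329.32

Total landed cost: AUD 111329.32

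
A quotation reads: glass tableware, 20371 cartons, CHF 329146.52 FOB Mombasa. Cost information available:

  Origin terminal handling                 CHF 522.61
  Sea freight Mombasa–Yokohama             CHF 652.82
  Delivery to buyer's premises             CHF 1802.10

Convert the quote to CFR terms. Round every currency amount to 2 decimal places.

CFR price: CHF 329799.34

Not relevant to the conversion: origin terminal — on the seller under both FOB and CFR; already in the FOB price and stays in the CFR price. delivery — on the buyer under both terms; not part of either seller's price.
From FOB to CFR, the seller additionally bears: freight.
CFR price = 329146.52 + 652.82 = 329799.34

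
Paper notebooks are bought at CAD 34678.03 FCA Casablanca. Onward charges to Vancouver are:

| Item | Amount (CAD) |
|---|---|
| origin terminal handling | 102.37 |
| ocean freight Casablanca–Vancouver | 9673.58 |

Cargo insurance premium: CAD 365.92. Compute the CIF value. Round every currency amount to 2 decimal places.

CIF value: CAD 44819.90

CIF = FCA price + pre-shipment costs + freight + insurance
CIF = 34678.03 + 102.37 + 9673.58 + 365.92 = 44819.90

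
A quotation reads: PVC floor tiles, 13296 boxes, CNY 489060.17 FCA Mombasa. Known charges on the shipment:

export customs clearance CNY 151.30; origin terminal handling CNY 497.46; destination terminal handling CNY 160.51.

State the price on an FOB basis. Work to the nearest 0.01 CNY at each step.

FOB price: CNY 489557.63

Not relevant to the conversion: export clearance — on the seller under both FCA and FOB; already in the FCA price and stays in the FOB price. destination terminal — on the buyer under both terms; not part of either seller's price.
From FCA to FOB, the seller additionally bears: origin terminal.
FOB price = 489060.17 + 497.46 = 489557.63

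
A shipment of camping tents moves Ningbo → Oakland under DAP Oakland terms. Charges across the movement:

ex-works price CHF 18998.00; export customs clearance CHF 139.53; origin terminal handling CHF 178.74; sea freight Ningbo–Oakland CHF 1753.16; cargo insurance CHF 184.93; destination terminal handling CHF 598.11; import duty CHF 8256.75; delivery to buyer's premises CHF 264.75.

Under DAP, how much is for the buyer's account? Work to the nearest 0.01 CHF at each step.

Buyer's account: CHF 8256.75

DAP: the seller bears all costs to the named destination except import duty and clearance.
Seller's account: goods 18998.00 + export clearance 139.53 + origin terminal 178.74 + freight 1753.16 + insurance 184.93 + destination terminal 598.11 + delivery 264.75 = 22117.22
Buyer's account: duty 8256.75 = 8256.75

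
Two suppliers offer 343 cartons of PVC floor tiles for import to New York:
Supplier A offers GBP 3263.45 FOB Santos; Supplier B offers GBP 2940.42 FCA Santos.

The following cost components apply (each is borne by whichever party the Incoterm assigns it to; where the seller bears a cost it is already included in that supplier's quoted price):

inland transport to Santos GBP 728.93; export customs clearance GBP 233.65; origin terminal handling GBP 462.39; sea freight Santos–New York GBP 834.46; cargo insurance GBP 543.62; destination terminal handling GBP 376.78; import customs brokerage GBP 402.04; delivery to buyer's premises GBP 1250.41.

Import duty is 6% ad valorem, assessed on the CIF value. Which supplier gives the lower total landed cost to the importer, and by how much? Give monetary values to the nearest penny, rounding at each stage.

Supplier A is cheaper by GBP 147.72

Supplier A (FOB):
CIF value = FOB price + freight + insurance = 3263.45 + 834.46 + 543.62 = 4641.53
Import duty = 4641.53 × 6% = 278.49
Buyer bears (A): 834.46 + 543.62 + 376.78 + 402.04 + 1250.41 = 3407.31
Landed cost (A) = invoice 3263.45 + 3407.31 + duty 278.49 = 6949.25
Supplier B (FCA):
CIF value = FCA price + origin terminal + freight + insurance = 2940.42 + 462.39 + 834.46 + 543.62 = 4780.89
Import duty = 4780.89 × 6% = 286.85
Buyer bears (B): 462.39 + 834.46 + 543.62 + 376.78 + 402.04 + 1250.41 = 3869.70
Landed cost (B) = invoice 2940.42 + 3869.70 + duty 286.85 = 7096.97
Difference = |6949.25 − 7096.97| = 147.72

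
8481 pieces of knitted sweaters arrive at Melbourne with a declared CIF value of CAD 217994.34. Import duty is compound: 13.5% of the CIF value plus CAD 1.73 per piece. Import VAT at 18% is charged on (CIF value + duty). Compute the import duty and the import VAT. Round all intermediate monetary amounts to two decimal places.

Ad valorem component: 217994.34 × 13.5% = 29429.24
Specific component: 8481 × 1.73 = 14672.13
Import duty = 29429.24 + 14672.13 = 44101.37
VAT base = CIF + duty = 217994.34 + 44101.37 = 262095.71
Import VAT = 262095.71 × 18% = 47177.23

Import duty: CAD 44101.37; import VAT: CAD 47177.23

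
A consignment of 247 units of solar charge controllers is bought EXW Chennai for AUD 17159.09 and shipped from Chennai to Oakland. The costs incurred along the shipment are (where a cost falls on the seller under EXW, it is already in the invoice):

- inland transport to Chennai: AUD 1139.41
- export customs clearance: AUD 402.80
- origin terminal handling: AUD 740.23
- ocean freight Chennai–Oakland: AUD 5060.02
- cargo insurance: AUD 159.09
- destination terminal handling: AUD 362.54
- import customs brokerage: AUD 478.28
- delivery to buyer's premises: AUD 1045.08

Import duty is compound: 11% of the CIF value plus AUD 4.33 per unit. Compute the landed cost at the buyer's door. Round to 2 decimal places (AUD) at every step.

Total landed cost: AUD 30328.72

EXW: the seller makes goods available at their premises; the buyer bears all onward costs.
CIF value = EXW price + inland to port + export clearance + origin terminal + freight + insurance = 17159.09 + 1139.41 + 402.80 + 740.23 + 5060.02 + 159.09 = 24660.64
Ad valorem component: 24660.64 × 11% = 2712.67
Specific component: 247 × 4.33 = 1069.51
Import duty = 2712.67 + 1069.51 = 3782.18
Buyer bears: inland to port 1139.41 + export clearance 402.80 + origin terminal 740.23 + freight 5060.02 + insurance 159.09 + destination terminal 362.54 + brokerage 478.28 + delivery 1045.08 + duty 3782.18 = 13169.63
Landed cost = invoice 17159.09 + 13169.63 = 30328.72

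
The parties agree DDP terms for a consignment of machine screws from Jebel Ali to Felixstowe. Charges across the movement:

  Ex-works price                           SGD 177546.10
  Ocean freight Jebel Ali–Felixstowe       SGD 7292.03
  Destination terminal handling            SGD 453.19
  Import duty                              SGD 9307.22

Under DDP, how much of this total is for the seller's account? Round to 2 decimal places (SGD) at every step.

Seller's account: SGD 194598.54

DDP: the seller bears all costs including import duty.
Seller's account: goods 177546.10 + freight 7292.03 + destination terminal 453.19 + duty 9307.22 = 194598.54
Buyer's account: 0.00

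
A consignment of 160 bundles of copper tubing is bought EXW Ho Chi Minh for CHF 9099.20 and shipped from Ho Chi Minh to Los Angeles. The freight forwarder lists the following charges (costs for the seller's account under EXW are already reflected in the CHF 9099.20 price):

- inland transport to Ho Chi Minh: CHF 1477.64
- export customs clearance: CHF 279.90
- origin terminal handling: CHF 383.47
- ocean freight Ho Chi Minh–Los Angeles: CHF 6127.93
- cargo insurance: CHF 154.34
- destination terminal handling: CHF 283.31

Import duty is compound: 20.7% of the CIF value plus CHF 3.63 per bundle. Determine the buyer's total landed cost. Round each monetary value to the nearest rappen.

EXW: the seller makes goods available at their premises; the buyer bears all onward costs.
CIF value = EXW price + inland to port + export clearance + origin terminal + freight + insurance = 9099.20 + 1477.64 + 279.90 + 383.47 + 6127.93 + 154.34 = 17522.48
Ad valorem component: 17522.48 × 20.7% = 3627.15
Specific component: 160 × 3.63 = 580.80
Import duty = 3627.15 + 580.80 = 4207.95
Buyer bears: inland to port 1477.64 + export clearance 279.90 + origin terminal 383.47 + freight 6127.93 + insurance 154.34 + destination terminal 283.31 + duty 4207.95 = 12914.54
Landed cost = invoice 9099.20 + 12914.54 = 22013.74

Total landed cost: CHF 22013.74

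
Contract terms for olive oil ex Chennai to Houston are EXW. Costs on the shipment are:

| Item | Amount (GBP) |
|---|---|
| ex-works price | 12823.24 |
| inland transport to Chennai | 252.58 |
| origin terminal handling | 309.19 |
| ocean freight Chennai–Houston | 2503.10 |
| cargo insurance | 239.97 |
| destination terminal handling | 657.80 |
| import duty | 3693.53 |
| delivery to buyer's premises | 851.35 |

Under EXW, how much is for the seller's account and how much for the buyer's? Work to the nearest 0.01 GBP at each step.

Seller: GBP 12823.24; buyer: GBP 8507.52

EXW: the seller makes goods available at their premises; the buyer bears all onward costs.
Seller's account: goods 12823.24 = 12823.24
Buyer's account: inland to port 252.58 + origin terminal 309.19 + freight 2503.10 + insurance 239.97 + destination terminal 657.80 + duty 3693.53 + delivery 851.35 = 8507.52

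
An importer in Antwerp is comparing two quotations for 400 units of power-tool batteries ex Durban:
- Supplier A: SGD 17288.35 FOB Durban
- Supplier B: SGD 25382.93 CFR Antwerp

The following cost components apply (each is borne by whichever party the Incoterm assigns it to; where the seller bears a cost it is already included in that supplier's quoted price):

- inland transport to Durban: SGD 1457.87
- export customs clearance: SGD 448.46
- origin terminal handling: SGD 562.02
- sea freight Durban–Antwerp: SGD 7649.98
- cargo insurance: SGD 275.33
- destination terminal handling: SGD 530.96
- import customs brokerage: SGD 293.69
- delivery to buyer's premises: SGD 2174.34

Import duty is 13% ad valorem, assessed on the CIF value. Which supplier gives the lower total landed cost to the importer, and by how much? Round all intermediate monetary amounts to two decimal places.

Supplier A is cheaper by SGD 502.39

Supplier A (FOB):
CIF value = FOB price + freight + insurance = 17288.35 + 7649.98 + 275.33 = 25213.66
Import duty = 25213.66 × 13% = 3277.78
Buyer bears (A): 7649.98 + 275.33 + 530.96 + 293.69 + 2174.34 = 10924.30
Landed cost (A) = invoice 17288.35 + 10924.30 + duty 3277.78 = 31490.43
Supplier B (CFR):
CIF value = CFR price + insurance = 25382.93 + 275.33 = 25658.26
Import duty = 25658.26 × 13% = 3335.57
Buyer bears (B): 275.33 + 530.96 + 293.69 + 2174.34 = 3274.32
Landed cost (B) = invoice 25382.93 + 3274.32 + duty 3335.57 = 31992.82
Difference = |31490.43 − 31992.82| = 502.39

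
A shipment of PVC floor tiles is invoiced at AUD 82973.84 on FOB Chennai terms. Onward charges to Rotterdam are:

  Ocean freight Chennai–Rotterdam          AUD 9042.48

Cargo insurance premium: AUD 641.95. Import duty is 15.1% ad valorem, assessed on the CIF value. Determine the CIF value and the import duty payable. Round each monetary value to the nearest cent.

CIF = FOB price + freight + insurance
CIF = 82973.84 + 9042.48 + 641.95 = 92658.27
Import duty = 92658.27 × 15.1% = 13991.40

CIF value: AUD 92658.27; import duty: AUD 13991.40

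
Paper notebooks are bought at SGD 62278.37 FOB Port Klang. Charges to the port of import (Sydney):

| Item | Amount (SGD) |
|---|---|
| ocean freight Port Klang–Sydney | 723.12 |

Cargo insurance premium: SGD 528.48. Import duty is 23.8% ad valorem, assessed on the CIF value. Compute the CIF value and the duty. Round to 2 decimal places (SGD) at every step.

CIF value: SGD 63529.97; import duty: SGD 15120.13

CIF = FOB price + freight + insurance
CIF = 62278.37 + 723.12 + 528.48 = 63529.97
Import duty = 63529.97 × 23.8% = 15120.13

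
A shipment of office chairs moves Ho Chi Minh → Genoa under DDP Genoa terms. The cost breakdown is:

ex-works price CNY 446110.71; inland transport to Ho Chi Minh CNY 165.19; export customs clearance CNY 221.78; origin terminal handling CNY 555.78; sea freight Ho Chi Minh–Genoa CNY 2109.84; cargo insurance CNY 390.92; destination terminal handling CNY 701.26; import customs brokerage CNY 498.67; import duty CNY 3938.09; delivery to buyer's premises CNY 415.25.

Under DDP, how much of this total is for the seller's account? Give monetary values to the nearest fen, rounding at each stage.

DDP: the seller bears all costs including import duty.
Seller's account: goods 446110.71 + inland to port 165.19 + export clearance 221.78 + origin terminal 555.78 + freight 2109.84 + insurance 390.92 + destination terminal 701.26 + brokerage 498.67 + duty 3938.09 + delivery 415.25 = 455107.49
Buyer's account: 0.00

Seller's account: CNY 455107.49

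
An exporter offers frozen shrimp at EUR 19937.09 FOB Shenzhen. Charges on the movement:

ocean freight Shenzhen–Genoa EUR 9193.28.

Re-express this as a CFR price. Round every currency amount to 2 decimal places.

From FOB to CFR, the seller additionally bears: freight.
CFR price = 19937.09 + 9193.28 = 29130.37

CFR price: EUR 29130.37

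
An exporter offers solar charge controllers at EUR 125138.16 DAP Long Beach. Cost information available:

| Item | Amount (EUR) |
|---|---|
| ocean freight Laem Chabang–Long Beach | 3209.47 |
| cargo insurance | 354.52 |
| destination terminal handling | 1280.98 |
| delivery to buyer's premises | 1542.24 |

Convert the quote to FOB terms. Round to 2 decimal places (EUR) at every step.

FOB price: EUR 118750.95

From DAP to FOB, the seller no longer bears: freight, insurance, destination terminal, delivery.
FOB price = 125138.16 − 3209.47 − 354.52 − 1280.98 − 1542.24 = 118750.95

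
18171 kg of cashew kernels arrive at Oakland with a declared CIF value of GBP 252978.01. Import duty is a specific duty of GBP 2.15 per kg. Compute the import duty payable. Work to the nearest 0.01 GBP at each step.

Import duty = 18171 × 2.15 = 39067.65

Import duty: GBP 39067.65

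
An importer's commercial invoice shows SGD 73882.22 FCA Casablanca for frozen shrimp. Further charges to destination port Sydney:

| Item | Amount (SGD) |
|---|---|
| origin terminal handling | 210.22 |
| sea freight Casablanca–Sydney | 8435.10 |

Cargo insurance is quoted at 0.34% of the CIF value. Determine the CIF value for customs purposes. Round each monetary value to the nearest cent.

Let C be the CIF value. C = FCA price + pre-shipment costs + freight + 0.34% × C
C − 0.34% × C = 73882.22 + 210.22 + 8435.10
0.9966 × C = 82527.54
C = 82527.54 / 0.9966 = 82809.09
Insurance premium = 0.34% × 82809.09 = 281.55

CIF value: SGD 82809.09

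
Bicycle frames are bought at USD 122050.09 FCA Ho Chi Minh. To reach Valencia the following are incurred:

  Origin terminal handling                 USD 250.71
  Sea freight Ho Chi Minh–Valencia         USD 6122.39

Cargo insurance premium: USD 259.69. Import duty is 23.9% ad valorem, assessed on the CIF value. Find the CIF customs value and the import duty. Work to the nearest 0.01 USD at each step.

CIF value: USD 128682.88; import duty: USD 30755.21

CIF = FCA price + pre-shipment costs + freight + insurance
CIF = 122050.09 + 250.71 + 6122.39 + 259.69 = 128682.88
Import duty = 128682.88 × 23.9% = 30755.21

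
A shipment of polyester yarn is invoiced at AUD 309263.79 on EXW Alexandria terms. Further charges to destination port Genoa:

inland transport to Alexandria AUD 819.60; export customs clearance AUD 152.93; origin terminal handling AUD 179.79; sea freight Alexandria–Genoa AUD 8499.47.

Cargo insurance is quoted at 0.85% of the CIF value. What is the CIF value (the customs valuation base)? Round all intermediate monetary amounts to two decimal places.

CIF value: AUD 321649.60

Let C be the CIF value. C = EXW price + pre-shipment costs + freight + 0.85% × C
C − 0.85% × C = 309263.79 + 819.60 + 152.93 + 179.79 + 8499.47
0.9915 × C = 318915.58
C = 318915.58 / 0.9915 = 321649.60
Insurance premium = 0.85% × 321649.60 = 2734.02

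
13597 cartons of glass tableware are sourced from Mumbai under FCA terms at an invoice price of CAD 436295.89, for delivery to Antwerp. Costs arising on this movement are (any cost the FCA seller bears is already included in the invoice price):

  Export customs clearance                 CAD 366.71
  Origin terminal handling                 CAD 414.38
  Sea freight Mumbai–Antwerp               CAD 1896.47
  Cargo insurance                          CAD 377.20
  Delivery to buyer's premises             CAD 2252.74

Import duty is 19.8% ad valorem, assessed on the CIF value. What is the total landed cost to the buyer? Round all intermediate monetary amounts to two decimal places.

FCA: the seller delivers export-cleared goods to the carrier; the buyer bears costs from that point.
Already in the invoice (seller's account under FCA): export clearance — exclude.
CIF value = FCA price + origin terminal + freight + insurance = 436295.89 + 414.38 + 1896.47 + 377.20 = 438983.94
Import duty = 438983.94 × 19.8% = 86918.82
Buyer bears: origin terminal 414.38 + freight 1896.47 + insurance 377.20 + delivery 2252.74 + duty 86918.82 = 91859.61
Landed cost = invoice 436295.89 + 91859.61 = 528155.50

Total landed cost: CAD 528155.50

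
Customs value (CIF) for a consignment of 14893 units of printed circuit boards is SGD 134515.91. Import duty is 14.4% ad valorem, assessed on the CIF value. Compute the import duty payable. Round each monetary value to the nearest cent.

Import duty: SGD 19370.29

Import duty = 134515.91 × 14.4% = 19370.29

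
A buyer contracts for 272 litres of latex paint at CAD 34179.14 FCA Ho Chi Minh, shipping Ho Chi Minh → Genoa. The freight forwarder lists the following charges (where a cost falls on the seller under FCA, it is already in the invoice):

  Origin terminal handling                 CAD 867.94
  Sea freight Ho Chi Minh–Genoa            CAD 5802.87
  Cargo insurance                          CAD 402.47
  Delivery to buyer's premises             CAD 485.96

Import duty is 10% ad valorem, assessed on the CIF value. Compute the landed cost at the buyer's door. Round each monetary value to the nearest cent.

Total landed cost: CAD 45863.62

FCA: the seller delivers export-cleared goods to the carrier; the buyer bears costs from that point.
CIF value = FCA price + origin terminal + freight + insurance = 34179.14 + 867.94 + 5802.87 + 402.47 = 41252.42
Import duty = 41252.42 × 10% = 4125.24
Buyer bears: origin terminal 867.94 + freight 5802.87 + insurance 402.47 + delivery 485.96 + duty 4125.24 = 11684.48
Landed cost = invoice 34179.14 + 11684.48 = 45863.62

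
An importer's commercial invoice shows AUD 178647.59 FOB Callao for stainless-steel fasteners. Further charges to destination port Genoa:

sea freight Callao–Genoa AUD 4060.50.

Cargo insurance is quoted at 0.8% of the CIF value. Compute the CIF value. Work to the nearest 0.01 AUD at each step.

Let C be the CIF value. C = FOB price + freight + 0.8% × C
C − 0.8% × C = 178647.59 + 4060.50
0.992 × C = 182708.09
C = 182708.09 / 0.992 = 184181.54
Insurance premium = 0.8% × 184181.54 = 1473.45

CIF value: AUD 184181.54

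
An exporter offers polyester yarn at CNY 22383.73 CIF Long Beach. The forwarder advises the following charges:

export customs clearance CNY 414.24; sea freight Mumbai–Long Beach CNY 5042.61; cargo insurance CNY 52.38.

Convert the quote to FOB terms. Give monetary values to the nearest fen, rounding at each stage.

Not relevant to the conversion: export clearance — on the seller under both CIF and FOB; already in the CIF price and stays in the FOB price.
From CIF to FOB, the seller no longer bears: freight, insurance.
FOB price = 22383.73 − 5042.61 − 52.38 = 17288.74

FOB price: CNY 17288.74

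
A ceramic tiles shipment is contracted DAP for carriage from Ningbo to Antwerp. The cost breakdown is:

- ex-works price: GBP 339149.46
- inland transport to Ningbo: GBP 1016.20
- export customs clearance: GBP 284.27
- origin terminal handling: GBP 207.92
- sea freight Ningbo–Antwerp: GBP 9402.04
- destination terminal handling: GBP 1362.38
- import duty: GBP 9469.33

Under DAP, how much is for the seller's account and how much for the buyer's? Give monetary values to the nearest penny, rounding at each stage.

DAP: the seller bears all costs to the named destination except import duty and clearance.
Seller's account: goods 339149.46 + inland to port 1016.20 + export clearance 284.27 + origin terminal 207.92 + freight 9402.04 + destination terminal 1362.38 = 351422.27
Buyer's account: duty 9469.33 = 9469.33

Seller: GBP 351422.27; buyer: GBP 9469.33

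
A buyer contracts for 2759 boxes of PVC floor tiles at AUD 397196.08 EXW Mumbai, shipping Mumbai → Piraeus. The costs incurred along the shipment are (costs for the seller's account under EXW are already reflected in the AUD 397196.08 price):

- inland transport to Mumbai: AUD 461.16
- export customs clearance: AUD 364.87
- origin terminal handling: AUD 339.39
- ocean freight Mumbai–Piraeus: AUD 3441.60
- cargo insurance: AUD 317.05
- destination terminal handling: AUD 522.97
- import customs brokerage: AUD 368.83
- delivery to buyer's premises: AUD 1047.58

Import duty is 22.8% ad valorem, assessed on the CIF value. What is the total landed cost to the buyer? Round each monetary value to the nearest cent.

Total landed cost: AUD 495742.92

EXW: the seller makes goods available at their premises; the buyer bears all onward costs.
CIF value = EXW price + inland to port + export clearance + origin terminal + freight + insurance = 397196.08 + 461.16 + 364.87 + 339.39 + 3441.60 + 317.05 = 402120.15
Import duty = 402120.15 × 22.8% = 91683.39
Buyer bears: inland to port 461.16 + export clearance 364.87 + origin terminal 339.39 + freight 3441.60 + insurance 317.05 + destination terminal 522.97 + brokerage 368.83 + delivery 1047.58 + duty 91683.39 = 98546.84
Landed cost = invoice 397196.08 + 98546.84 = 495742.92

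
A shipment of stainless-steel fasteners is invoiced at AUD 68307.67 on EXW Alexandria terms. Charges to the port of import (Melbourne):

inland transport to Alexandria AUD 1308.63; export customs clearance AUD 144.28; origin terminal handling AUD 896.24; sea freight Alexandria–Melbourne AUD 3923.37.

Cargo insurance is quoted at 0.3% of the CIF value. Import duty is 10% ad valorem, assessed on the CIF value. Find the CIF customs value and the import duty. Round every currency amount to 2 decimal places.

Let C be the CIF value. C = EXW price + pre-shipment costs + freight + 0.3% × C
C − 0.3% × C = 68307.67 + 1308.63 + 144.28 + 896.24 + 3923.37
0.997 × C = 74580.19
C = 74580.19 / 0.997 = 74804.60
Insurance premium = 0.3% × 74804.60 = 224.41
Import duty = 74804.60 × 10% = 7480.46

CIF value: AUD 74804.60; import duty: AUD 7480.46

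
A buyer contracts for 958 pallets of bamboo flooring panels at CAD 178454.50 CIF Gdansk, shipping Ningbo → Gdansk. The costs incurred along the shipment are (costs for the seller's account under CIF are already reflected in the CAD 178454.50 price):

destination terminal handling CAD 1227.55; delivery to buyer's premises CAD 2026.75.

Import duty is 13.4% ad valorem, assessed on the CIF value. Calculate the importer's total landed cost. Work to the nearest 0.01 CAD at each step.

Total landed cost: CAD 205621.70

CIF: the seller pays costs through ocean freight and marine insurance to the destination port.
The CIF price already equals the CIF value: 178454.50
Import duty = 178454.50 × 13.4% = 23912.90
Buyer bears: destination terminal 1227.55 + delivery 2026.75 + duty 23912.90 = 27167.20
Landed cost = invoice 178454.50 + 27167.20 = 205621.70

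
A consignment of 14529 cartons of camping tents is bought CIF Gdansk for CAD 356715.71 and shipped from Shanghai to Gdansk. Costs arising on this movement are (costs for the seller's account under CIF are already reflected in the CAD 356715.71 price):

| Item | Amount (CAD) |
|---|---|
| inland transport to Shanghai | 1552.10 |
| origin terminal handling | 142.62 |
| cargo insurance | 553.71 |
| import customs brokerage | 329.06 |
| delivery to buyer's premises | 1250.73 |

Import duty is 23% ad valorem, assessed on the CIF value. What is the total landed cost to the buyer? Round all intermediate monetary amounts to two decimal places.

Total landed cost: CAD 440340.11

CIF: the seller pays costs through ocean freight and marine insurance to the destination port.
Already in the invoice (seller's account under CIF): inland to port, origin terminal, insurance — exclude.
The CIF price already equals the CIF value: 356715.71
Import duty = 356715.71 × 23% = 82044.61
Buyer bears: brokerage 329.06 + delivery 1250.73 + duty 82044.61 = 83624.40
Landed cost = invoice 356715.71 + 83624.40 = 440340.11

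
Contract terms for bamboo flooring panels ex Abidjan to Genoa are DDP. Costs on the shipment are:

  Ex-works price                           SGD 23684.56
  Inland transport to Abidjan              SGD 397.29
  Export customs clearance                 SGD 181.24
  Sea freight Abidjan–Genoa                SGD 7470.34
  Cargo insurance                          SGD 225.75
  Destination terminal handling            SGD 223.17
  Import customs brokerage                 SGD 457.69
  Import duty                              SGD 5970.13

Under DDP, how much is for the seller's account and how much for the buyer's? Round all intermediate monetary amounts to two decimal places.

Seller: SGD 38610.17; buyer: SGD 0.00

DDP: the seller bears all costs including import duty.
Seller's account: goods 23684.56 + inland to port 397.29 + export clearance 181.24 + freight 7470.34 + insurance 225.75 + destination terminal 223.17 + brokerage 457.69 + duty 5970.13 = 38610.17
Buyer's account: 0.00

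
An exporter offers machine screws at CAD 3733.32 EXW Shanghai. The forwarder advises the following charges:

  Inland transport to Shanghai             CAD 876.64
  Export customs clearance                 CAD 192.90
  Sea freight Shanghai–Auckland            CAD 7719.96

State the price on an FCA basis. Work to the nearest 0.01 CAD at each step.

Not relevant to the conversion: freight — on the buyer under both terms; not part of either seller's price.
From EXW to FCA, the seller additionally bears: inland to port, export clearance.
FCA price = 3733.32 + 876.64 + 192.90 = 4802.86

FCA price: CAD 4802.86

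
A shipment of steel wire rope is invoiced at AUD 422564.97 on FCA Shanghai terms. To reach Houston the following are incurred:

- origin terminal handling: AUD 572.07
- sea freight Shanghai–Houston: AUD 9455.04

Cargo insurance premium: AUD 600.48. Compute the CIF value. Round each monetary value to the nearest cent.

CIF value: AUD 433192.56

CIF = FCA price + pre-shipment costs + freight + insurance
CIF = 422564.97 + 572.07 + 9455.04 + 600.48 = 433192.56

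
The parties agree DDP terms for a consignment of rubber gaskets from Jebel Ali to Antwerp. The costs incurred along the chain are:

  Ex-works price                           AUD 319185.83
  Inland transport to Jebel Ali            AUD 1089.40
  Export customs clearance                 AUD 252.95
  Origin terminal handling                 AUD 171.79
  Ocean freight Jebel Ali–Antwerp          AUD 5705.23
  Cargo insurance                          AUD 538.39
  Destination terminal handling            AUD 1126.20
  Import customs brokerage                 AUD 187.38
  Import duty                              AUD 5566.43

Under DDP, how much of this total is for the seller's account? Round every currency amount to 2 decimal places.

Seller's account: AUD 333823.60

DDP: the seller bears all costs including import duty.
Seller's account: goods 319185.83 + inland to port 1089.40 + export clearance 252.95 + origin terminal 171.79 + freight 5705.23 + insurance 538.39 + destination terminal 1126.20 + brokerage 187.38 + duty 5566.43 = 333823.60
Buyer's account: 0.00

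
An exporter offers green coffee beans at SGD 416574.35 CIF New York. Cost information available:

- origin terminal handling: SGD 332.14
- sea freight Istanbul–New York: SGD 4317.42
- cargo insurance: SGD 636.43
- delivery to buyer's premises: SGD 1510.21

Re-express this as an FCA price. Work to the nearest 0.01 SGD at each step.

Not relevant to the conversion: delivery — on the buyer under both terms; not part of either seller's price.
From CIF to FCA, the seller no longer bears: origin terminal, freight, insurance.
FCA price = 416574.35 − 332.14 − 4317.42 − 636.43 = 411288.36

FCA price: SGD 411288.36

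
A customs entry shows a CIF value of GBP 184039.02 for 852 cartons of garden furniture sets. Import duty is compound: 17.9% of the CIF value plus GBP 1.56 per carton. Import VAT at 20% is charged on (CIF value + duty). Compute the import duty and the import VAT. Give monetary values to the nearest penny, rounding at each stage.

Ad valorem component: 184039.02 × 17.9% = 32942.98
Specific component: 852 × 1.56 = 1329.12
Import duty = 32942.98 + 1329.12 = 34272.10
VAT base = CIF + duty = 184039.02 + 34272.10 = 218311.12
Import VAT = 218311.12 × 20% = 43662.22

Import duty: GBP 34272.10; import VAT: GBP 43662.22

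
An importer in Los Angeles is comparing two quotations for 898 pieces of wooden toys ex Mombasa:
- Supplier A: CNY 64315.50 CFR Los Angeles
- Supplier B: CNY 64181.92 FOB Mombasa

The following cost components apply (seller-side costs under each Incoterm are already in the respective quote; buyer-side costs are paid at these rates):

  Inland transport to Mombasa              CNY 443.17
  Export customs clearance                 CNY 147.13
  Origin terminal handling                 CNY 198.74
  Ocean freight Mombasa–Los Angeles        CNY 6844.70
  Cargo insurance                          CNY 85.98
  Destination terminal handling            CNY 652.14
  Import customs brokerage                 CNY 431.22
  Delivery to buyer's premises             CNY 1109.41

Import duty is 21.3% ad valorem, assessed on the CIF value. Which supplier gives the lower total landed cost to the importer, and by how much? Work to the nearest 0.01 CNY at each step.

Supplier A (CFR):
CIF value = CFR price + insurance = 64315.50 + 85.98 = 64401.48
Import duty = 64401.48 × 21.3% = 13717.52
Buyer bears (A): 85.98 + 652.14 + 431.22 + 1109.41 = 2278.75
Landed cost (A) = invoice 64315.50 + 2278.75 + duty 13717.52 = 80311.77
Supplier B (FOB):
CIF value = FOB price + freight + insurance = 64181.92 + 6844.70 + 85.98 = 71112.60
Import duty = 71112.60 × 21.3% = 15146.98
Buyer bears (B): 6844.70 + 85.98 + 652.14 + 431.22 + 1109.41 = 9123.45
Landed cost (B) = invoice 64181.92 + 9123.45 + duty 15146.98 = 88452.35
Difference = |80311.77 − 88452.35| = 8140.58

Supplier A is cheaper by CNY 8140.58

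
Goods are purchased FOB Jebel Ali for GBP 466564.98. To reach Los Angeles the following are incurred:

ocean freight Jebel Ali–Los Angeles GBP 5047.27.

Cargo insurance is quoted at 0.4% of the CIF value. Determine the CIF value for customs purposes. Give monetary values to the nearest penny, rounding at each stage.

CIF value: GBP 473506.28

Let C be the CIF value. C = FOB price + freight + 0.4% × C
C − 0.4% × C = 466564.98 + 5047.27
0.996 × C = 471612.25
C = 471612.25 / 0.996 = 473506.28
Insurance premium = 0.4% × 473506.28 = 1894.03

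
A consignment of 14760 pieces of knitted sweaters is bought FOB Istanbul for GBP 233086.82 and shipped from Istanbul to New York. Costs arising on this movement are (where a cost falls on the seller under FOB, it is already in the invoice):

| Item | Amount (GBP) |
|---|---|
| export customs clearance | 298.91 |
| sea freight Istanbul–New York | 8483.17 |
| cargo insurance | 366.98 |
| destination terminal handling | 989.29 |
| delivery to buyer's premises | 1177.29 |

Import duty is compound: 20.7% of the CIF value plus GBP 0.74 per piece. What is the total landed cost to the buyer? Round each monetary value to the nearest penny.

FOB: the seller bears costs until goods are on board at the origin port; the buyer bears freight, insurance and all costs thereafter.
Already in the invoice (seller's account under FOB): export clearance — exclude.
CIF value = FOB price + freight + insurance = 233086.82 + 8483.17 + 366.98 = 241936.97
Ad valorem component: 241936.97 × 20.7% = 50080.95
Specific component: 14760 × 0.74 = 10922.40
Import duty = 50080.95 + 10922.40 = 61003.35
Buyer bears: freight 8483.17 + insurance 366.98 + destination terminal 989.29 + delivery 1177.29 + duty 61003.35 = 72020.08
Landed cost = invoice 233086.82 + 72020.08 = 305106.90

Total landed cost: GBP 305106.90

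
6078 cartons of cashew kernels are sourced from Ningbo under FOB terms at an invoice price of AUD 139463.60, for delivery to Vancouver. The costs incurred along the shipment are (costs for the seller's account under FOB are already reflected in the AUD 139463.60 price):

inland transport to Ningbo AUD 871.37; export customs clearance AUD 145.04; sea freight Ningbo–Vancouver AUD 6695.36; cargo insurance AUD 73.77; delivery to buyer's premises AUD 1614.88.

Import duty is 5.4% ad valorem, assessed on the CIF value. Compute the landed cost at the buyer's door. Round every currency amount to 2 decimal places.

Total landed cost: AUD 155744.18

FOB: the seller bears costs until goods are on board at the origin port; the buyer bears freight, insurance and all costs thereafter.
Already in the invoice (seller's account under FOB): inland to port, export clearance — exclude.
CIF value = FOB price + freight + insurance = 139463.60 + 6695.36 + 73.77 = 146232.73
Import duty = 146232.73 × 5.4% = 7896.57
Buyer bears: freight 6695.36 + insurance 73.77 + delivery 1614.88 + duty 7896.57 = 16280.58
Landed cost = invoice 139463.60 + 16280.58 = 155744.18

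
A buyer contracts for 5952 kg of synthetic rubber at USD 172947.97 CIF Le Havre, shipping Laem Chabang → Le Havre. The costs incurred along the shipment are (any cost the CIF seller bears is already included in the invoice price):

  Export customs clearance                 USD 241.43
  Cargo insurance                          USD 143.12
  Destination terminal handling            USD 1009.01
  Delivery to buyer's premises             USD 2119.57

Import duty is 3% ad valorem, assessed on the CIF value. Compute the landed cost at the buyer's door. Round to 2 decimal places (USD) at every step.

Total landed cost: USD 181264.99

CIF: the seller pays costs through ocean freight and marine insurance to the destination port.
Already in the invoice (seller's account under CIF): export clearance, insurance — exclude.
The CIF price already equals the CIF value: 172947.97
Import duty = 172947.97 × 3% = 5188.44
Buyer bears: destination terminal 1009.01 + delivery 2119.57 + duty 5188.44 = 8317.02
Landed cost = invoice 172947.97 + 8317.02 = 181264.99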